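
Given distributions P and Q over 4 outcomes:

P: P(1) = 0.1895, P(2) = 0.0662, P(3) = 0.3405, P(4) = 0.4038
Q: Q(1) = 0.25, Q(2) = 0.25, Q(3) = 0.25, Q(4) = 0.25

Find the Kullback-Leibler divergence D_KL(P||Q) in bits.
0.2284 bits

D_KL(P||Q) = Σ P(x) log₂(P(x)/Q(x))

Computing term by term:
  P(1)·log₂(P(1)/Q(1)) = 0.1895·log₂(0.1895/0.25) = -0.07575
  P(2)·log₂(P(2)/Q(2)) = 0.0662·log₂(0.0662/0.25) = -0.12691
  P(3)·log₂(P(3)/Q(3)) = 0.3405·log₂(0.3405/0.25) = 0.15177
  P(4)·log₂(P(4)/Q(4)) = 0.4038·log₂(0.4038/0.25) = 0.27931

D_KL(P||Q) = -0.07575 - 0.12691 + 0.15177 + 0.27931 = 0.22842 ≈ 0.2284 bits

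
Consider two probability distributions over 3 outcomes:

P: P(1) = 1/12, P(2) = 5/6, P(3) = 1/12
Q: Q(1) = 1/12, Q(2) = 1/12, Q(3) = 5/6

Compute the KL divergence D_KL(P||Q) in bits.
2.4914 bits

D_KL(P||Q) = Σ P(x) log₂(P(x)/Q(x))

Computing term by term:
  P(1)·log₂(P(1)/Q(1)) = (1/12)·log₂((1/12)/(1/12)) = 0.00000
  P(2)·log₂(P(2)/Q(2)) = (5/6)·log₂((5/6)/(1/12)) = 2.76827
  P(3)·log₂(P(3)/Q(3)) = (1/12)·log₂((1/12)/(5/6)) = -0.27683

D_KL(P||Q) = 0.00000 + 2.76827 - 0.27683 = 2.49144 ≈ 2.4914 bits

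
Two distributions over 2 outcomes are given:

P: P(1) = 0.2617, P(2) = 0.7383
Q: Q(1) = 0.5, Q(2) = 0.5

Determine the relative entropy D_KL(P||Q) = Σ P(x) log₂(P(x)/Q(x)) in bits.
0.1707 bits

D_KL(P||Q) = Σ P(x) log₂(P(x)/Q(x))

Computing term by term:
  P(1)·log₂(P(1)/Q(1)) = 0.2617·log₂(0.2617/0.5) = -0.24443
  P(2)·log₂(P(2)/Q(2)) = 0.7383·log₂(0.7383/0.5) = 0.41513

D_KL(P||Q) = -0.24443 + 0.41513 = 0.17070 ≈ 0.1707 bits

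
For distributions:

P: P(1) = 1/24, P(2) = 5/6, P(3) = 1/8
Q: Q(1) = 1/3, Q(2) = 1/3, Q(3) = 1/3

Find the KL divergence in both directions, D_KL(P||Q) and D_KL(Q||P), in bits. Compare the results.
D_KL(P||Q) = 0.7997 bits, D_KL(Q||P) = 1.0310 bits. D_KL(Q||P) is larger than D_KL(P||Q) by 0.2313 bits; the two directions differ.

D_KL(P||Q) = Σ P(x) log₂(P(x)/Q(x))

Computing term by term:
  P(1)·log₂(P(1)/Q(1)) = (1/24)·log₂((1/24)/(1/3)) = -0.12500
  P(2)·log₂(P(2)/Q(2)) = (5/6)·log₂((5/6)/(1/3)) = 1.10161
  P(3)·log₂(P(3)/Q(3)) = (1/8)·log₂((1/8)/(1/3)) = -0.17688

D_KL(P||Q) = -0.12500 + 1.10161 - 0.17688 = 0.79973 ≈ 0.7997 bits

D_KL(Q||P) = Σ Q(x) log₂(Q(x)/P(x))

Computing term by term:
  Q(1)·log₂(Q(1)/P(1)) = (1/3)·log₂((1/3)/(1/24)) = 1.00000
  Q(2)·log₂(Q(2)/P(2)) = (1/3)·log₂((1/3)/(5/6)) = -0.44064
  Q(3)·log₂(Q(3)/P(3)) = (1/3)·log₂((1/3)/(1/8)) = 0.47168

D_KL(Q||P) = 1.00000 - 0.44064 + 0.47168 = 1.03104 ≈ 1.0310 bits

These are NOT equal (difference: 0.2313 bits). KL divergence is asymmetric: D_KL(P||Q) ≠ D_KL(Q||P) in general.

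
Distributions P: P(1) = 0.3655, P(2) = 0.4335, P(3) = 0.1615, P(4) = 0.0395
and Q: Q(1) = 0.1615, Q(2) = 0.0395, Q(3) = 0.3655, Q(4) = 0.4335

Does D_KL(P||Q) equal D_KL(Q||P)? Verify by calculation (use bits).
D_KL(P||Q) = 1.6021 bits, D_KL(Q||P) = 1.6021 bits. Yes — for this pair D_KL(P||Q) = D_KL(Q||P).

D_KL(P||Q) = Σ P(x) log₂(P(x)/Q(x))

Computing term by term:
  P(1)·log₂(P(1)/Q(1)) = 0.3655·log₂(0.3655/0.1615) = 0.43068
  P(2)·log₂(P(2)/Q(2)) = 0.4335·log₂(0.4335/0.0395) = 1.49822
  P(3)·log₂(P(3)/Q(3)) = 0.1615·log₂(0.1615/0.3655) = -0.19030
  P(4)·log₂(P(4)/Q(4)) = 0.0395·log₂(0.0395/0.4335) = -0.13652

D_KL(P||Q) = 0.43068 + 1.49822 - 0.19030 - 0.13652 = 1.60208 ≈ 1.6021 bits

D_KL(Q||P) = Σ Q(x) log₂(Q(x)/P(x))

Computing term by term:
  Q(1)·log₂(Q(1)/P(1)) = 0.1615·log₂(0.1615/0.3655) = -0.19030
  Q(2)·log₂(Q(2)/P(2)) = 0.0395·log₂(0.0395/0.4335) = -0.13652
  Q(3)·log₂(Q(3)/P(3)) = 0.3655·log₂(0.3655/0.1615) = 0.43068
  Q(4)·log₂(Q(4)/P(4)) = 0.4335·log₂(0.4335/0.0395) = 1.49822

D_KL(Q||P) = -0.19030 - 0.13652 + 0.43068 + 1.49822 = 1.60208 ≈ 1.6021 bits

These ARE equal here. Q is P with outcomes relabeled (Q(1) = P(3), Q(2) = P(4), Q(3) = P(1), Q(4) = P(2)) by a relabeling that is its own inverse, so the two sums contain exactly the same terms in a different order. This is a special case — KL divergence is not symmetric in general: D_KL(P||Q) ≠ D_KL(Q||P) for most P, Q.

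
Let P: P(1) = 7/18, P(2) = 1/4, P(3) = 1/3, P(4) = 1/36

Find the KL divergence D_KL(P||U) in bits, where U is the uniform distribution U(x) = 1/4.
0.2982 bits

U(i) = 1/4 for all i

D_KL(P||U) = Σ P(x) log₂(P(x) / (1/4))
           = Σ P(x) log₂(P(x)) + log₂(4)
           = log₂(4) - H(P)

H(P) = -Σ P(x) log₂(P(x)):
  -P(1)·log₂(P(1)) = -(7/18)·log₂(7/18) = 0.52989
  -P(2)·log₂(P(2)) = -(1/4)·log₂(1/4) = 0.50000
  -P(3)·log₂(P(3)) = -(1/3)·log₂(1/3) = 0.52832
  -P(4)·log₂(P(4)) = -(1/36)·log₂(1/36) = 0.14361
H(P) = 0.52989 + 0.50000 + 0.52832 + 0.14361 = 1.70182 bits

log₂(4) = 2.00000 bits

D_KL(P||U) = 2.00000 - 1.70182 = 0.29818 ≈ 0.2982 bits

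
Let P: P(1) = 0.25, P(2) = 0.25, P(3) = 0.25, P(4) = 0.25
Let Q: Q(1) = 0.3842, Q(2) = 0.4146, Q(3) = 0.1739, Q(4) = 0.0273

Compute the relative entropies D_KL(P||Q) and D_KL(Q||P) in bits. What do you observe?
D_KL(P||Q) = 0.5922 bits, D_KL(Q||P) = 0.3625 bits. The two directions give different values (D_KL(P||Q) exceeds D_KL(Q||P) by 0.2297 bits): KL divergence is asymmetric.

D_KL(P||Q) = Σ P(x) log₂(P(x)/Q(x))

Computing term by term:
  P(1)·log₂(P(1)/Q(1)) = 0.25·log₂(0.25/0.3842) = -0.15498
  P(2)·log₂(P(2)/Q(2)) = 0.25·log₂(0.25/0.4146) = -0.18245
  P(3)·log₂(P(3)/Q(3)) = 0.25·log₂(0.25/0.1739) = 0.13092
  P(4)·log₂(P(4)/Q(4)) = 0.25·log₂(0.25/0.0273) = 0.79874

D_KL(P||Q) = -0.15498 - 0.18245 + 0.13092 + 0.79874 = 0.59223 ≈ 0.5922 bits

D_KL(Q||P) = Σ Q(x) log₂(Q(x)/P(x))

Computing term by term:
  Q(1)·log₂(Q(1)/P(1)) = 0.3842·log₂(0.3842/0.25) = 0.23818
  Q(2)·log₂(Q(2)/P(2)) = 0.4146·log₂(0.4146/0.25) = 0.30257
  Q(3)·log₂(Q(3)/P(3)) = 0.1739·log₂(0.1739/0.25) = -0.09107
  Q(4)·log₂(Q(4)/P(4)) = 0.0273·log₂(0.0273/0.25) = -0.08722

D_KL(Q||P) = 0.23818 + 0.30257 - 0.09107 - 0.08722 = 0.36246 ≈ 0.3625 bits

These are NOT equal (difference: 0.2297 bits). KL divergence is asymmetric: D_KL(P||Q) ≠ D_KL(Q||P) in general.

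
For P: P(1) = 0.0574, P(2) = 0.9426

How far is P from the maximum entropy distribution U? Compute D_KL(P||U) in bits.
0.6830 bits

U(i) = 1/2 for all i

D_KL(P||U) = Σ P(x) log₂(P(x) / (1/2))
           = Σ P(x) log₂(P(x)) + log₂(2)
           = log₂(2) - H(P)

H(P) = -Σ P(x) log₂(P(x)):
  -P(1)·log₂(P(1)) = -(0.0574)·log₂(0.0574) = 0.23665
  -P(2)·log₂(P(2)) = -(0.9426)·log₂(0.9426) = 0.08039
H(P) = 0.23665 + 0.08039 = 0.31704 bits

log₂(2) = 1.00000 bits

D_KL(P||U) = 1.00000 - 0.31704 = 0.68296 ≈ 0.6830 bits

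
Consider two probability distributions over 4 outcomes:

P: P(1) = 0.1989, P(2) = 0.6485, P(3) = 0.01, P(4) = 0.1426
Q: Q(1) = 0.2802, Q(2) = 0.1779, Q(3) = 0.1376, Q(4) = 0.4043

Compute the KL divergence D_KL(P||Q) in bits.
0.8596 bits

D_KL(P||Q) = Σ P(x) log₂(P(x)/Q(x))

Computing term by term:
  P(1)·log₂(P(1)/Q(1)) = 0.1989·log₂(0.1989/0.2802) = -0.09834
  P(2)·log₂(P(2)/Q(2)) = 0.6485·log₂(0.6485/0.1779) = 1.21013
  P(3)·log₂(P(3)/Q(3)) = 0.01·log₂(0.01/0.1376) = -0.03782
  P(4)·log₂(P(4)/Q(4)) = 0.1426·log₂(0.1426/0.4043) = -0.21439

D_KL(P||Q) = -0.09834 + 1.21013 - 0.03782 - 0.21439 = 0.85958 ≈ 0.8596 bits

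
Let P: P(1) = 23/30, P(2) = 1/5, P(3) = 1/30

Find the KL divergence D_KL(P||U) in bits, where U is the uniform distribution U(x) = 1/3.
0.6631 bits

U(i) = 1/3 for all i

D_KL(P||U) = Σ P(x) log₂(P(x) / (1/3))
           = Σ P(x) log₂(P(x)) + log₂(3)
           = log₂(3) - H(P)

H(P) = -Σ P(x) log₂(P(x)):
  -P(1)·log₂(P(1)) = -(23/30)·log₂(23/30) = 0.29389
  -P(2)·log₂(P(2)) = -(1/5)·log₂(1/5) = 0.46439
  -P(3)·log₂(P(3)) = -(1/30)·log₂(1/30) = 0.16356
H(P) = 0.29389 + 0.46439 + 0.16356 = 0.92184 bits

log₂(3) = 1.58496 bits

D_KL(P||U) = 1.58496 - 0.92184 = 0.66312 ≈ 0.6631 bits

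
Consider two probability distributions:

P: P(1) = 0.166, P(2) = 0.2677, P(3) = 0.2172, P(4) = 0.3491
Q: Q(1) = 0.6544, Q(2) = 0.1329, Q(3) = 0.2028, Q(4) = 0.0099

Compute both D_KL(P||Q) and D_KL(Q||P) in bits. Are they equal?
D_KL(P||Q) = 1.7578 bits, D_KL(Q||P) = 1.0898 bits. No, they are not equal.

D_KL(P||Q) = Σ P(x) log₂(P(x)/Q(x))

Computing term by term:
  P(1)·log₂(P(1)/Q(1)) = 0.166·log₂(0.166/0.6544) = -0.32851
  P(2)·log₂(P(2)/Q(2)) = 0.2677·log₂(0.2677/0.1329) = 0.27045
  P(3)·log₂(P(3)/Q(3)) = 0.2172·log₂(0.2172/0.2028) = 0.02150
  P(4)·log₂(P(4)/Q(4)) = 0.3491·log₂(0.3491/0.0099) = 1.79440

D_KL(P||Q) = -0.32851 + 0.27045 + 0.02150 + 1.79440 = 1.75784 ≈ 1.7578 bits

D_KL(Q||P) = Σ Q(x) log₂(Q(x)/P(x))

Computing term by term:
  Q(1)·log₂(Q(1)/P(1)) = 0.6544·log₂(0.6544/0.166) = 1.29505
  Q(2)·log₂(Q(2)/P(2)) = 0.1329·log₂(0.1329/0.2677) = -0.13427
  Q(3)·log₂(Q(3)/P(3)) = 0.2028·log₂(0.2028/0.2172) = -0.02007
  Q(4)·log₂(Q(4)/P(4)) = 0.0099·log₂(0.0099/0.3491) = -0.05089

D_KL(Q||P) = 1.29505 - 0.13427 - 0.02007 - 0.05089 = 1.08982 ≈ 1.0898 bits

These are NOT equal (difference: 0.6680 bits). KL divergence is asymmetric: D_KL(P||Q) ≠ D_KL(Q||P) in general.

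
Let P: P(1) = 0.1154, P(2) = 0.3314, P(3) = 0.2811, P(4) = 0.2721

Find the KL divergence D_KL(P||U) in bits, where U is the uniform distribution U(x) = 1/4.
0.0869 bits

U(i) = 1/4 for all i

D_KL(P||U) = Σ P(x) log₂(P(x) / (1/4))
           = Σ P(x) log₂(P(x)) + log₂(4)
           = log₂(4) - H(P)

H(P) = -Σ P(x) log₂(P(x)):
  -P(1)·log₂(P(1)) = -(0.1154)·log₂(0.1154) = 0.35950
  -P(2)·log₂(P(2)) = -(0.3314)·log₂(0.3314) = 0.52804
  -P(3)·log₂(P(3)) = -(0.2811)·log₂(0.2811) = 0.51465
  -P(4)·log₂(P(4)) = -(0.2721)·log₂(0.2721) = 0.51095
H(P) = 0.35950 + 0.52804 + 0.51465 + 0.51095 = 1.91314 bits

log₂(4) = 2.00000 bits

D_KL(P||U) = 2.00000 - 1.91314 = 0.08686 ≈ 0.0869 bits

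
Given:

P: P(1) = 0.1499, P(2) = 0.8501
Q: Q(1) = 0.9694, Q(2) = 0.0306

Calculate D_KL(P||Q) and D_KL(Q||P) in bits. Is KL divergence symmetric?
D_KL(P||Q) = 3.6734 bits, D_KL(Q||P) = 2.4639 bits. No, KL divergence is not symmetric.

D_KL(P||Q) = Σ P(x) log₂(P(x)/Q(x))

Computing term by term:
  P(1)·log₂(P(1)/Q(1)) = 0.1499·log₂(0.1499/0.9694) = -0.40369
  P(2)·log₂(P(2)/Q(2)) = 0.8501·log₂(0.8501/0.0306) = 4.07710

D_KL(P||Q) = -0.40369 + 4.07710 = 3.67341 ≈ 3.6734 bits

D_KL(Q||P) = Σ Q(x) log₂(Q(x)/P(x))

Computing term by term:
  Q(1)·log₂(Q(1)/P(1)) = 0.9694·log₂(0.9694/0.1499) = 2.61068
  Q(2)·log₂(Q(2)/P(2)) = 0.0306·log₂(0.0306/0.8501) = -0.14676

D_KL(Q||P) = 2.61068 - 0.14676 = 2.46392 ≈ 2.4639 bits

These are NOT equal (difference: 1.2095 bits). KL divergence is asymmetric: D_KL(P||Q) ≠ D_KL(Q||P) in general.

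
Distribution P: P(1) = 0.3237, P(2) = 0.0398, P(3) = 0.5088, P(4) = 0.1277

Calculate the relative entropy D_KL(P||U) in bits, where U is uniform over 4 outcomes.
0.4130 bits

U(i) = 1/4 for all i

D_KL(P||U) = Σ P(x) log₂(P(x) / (1/4))
           = Σ P(x) log₂(P(x)) + log₂(4)
           = log₂(4) - H(P)

H(P) = -Σ P(x) log₂(P(x)):
  -P(1)·log₂(P(1)) = -(0.3237)·log₂(0.3237) = 0.52675
  -P(2)·log₂(P(2)) = -(0.0398)·log₂(0.0398) = 0.18511
  -P(3)·log₂(P(3)) = -(0.5088)·log₂(0.5088) = 0.49599
  -P(4)·log₂(P(4)) = -(0.1277)·log₂(0.1277) = 0.37916
H(P) = 0.52675 + 0.18511 + 0.49599 + 0.37916 = 1.58701 bits

log₂(4) = 2.00000 bits

D_KL(P||U) = 2.00000 - 1.58701 = 0.41299 ≈ 0.4130 bits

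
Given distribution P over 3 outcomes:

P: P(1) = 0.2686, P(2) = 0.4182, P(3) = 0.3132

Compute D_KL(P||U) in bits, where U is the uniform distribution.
0.0250 bits

U(i) = 1/3 for all i

D_KL(P||U) = Σ P(x) log₂(P(x) / (1/3))
           = Σ P(x) log₂(P(x)) + log₂(3)
           = log₂(3) - H(P)

H(P) = -Σ P(x) log₂(P(x)):
  -P(1)·log₂(P(1)) = -(0.2686)·log₂(0.2686) = 0.50939
  -P(2)·log₂(P(2)) = -(0.4182)·log₂(0.4182) = 0.52598
  -P(3)·log₂(P(3)) = -(0.3132)·log₂(0.3132) = 0.52456
H(P) = 0.50939 + 0.52598 + 0.52456 = 1.55993 bits

log₂(3) = 1.58496 bits

D_KL(P||U) = 1.58496 - 1.55993 = 0.02503 ≈ 0.0250 bits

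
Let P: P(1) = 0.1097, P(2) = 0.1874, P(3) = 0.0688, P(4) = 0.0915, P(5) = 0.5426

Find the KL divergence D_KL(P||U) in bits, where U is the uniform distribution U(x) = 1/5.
0.4595 bits

U(i) = 1/5 for all i

D_KL(P||U) = Σ P(x) log₂(P(x) / (1/5))
           = Σ P(x) log₂(P(x)) + log₂(5)
           = log₂(5) - H(P)

H(P) = -Σ P(x) log₂(P(x)):
  -P(1)·log₂(P(1)) = -(0.1097)·log₂(0.1097) = 0.34976
  -P(2)·log₂(P(2)) = -(0.1874)·log₂(0.1874) = 0.45272
  -P(3)·log₂(P(3)) = -(0.0688)·log₂(0.0688) = 0.26567
  -P(4)·log₂(P(4)) = -(0.0915)·log₂(0.0915) = 0.31568
  -P(5)·log₂(P(5)) = -(0.5426)·log₂(0.5426) = 0.47859
H(P) = 0.34976 + 0.45272 + 0.26567 + 0.31568 + 0.47859 = 1.86242 bits

log₂(5) = 2.32193 bits

D_KL(P||U) = 2.32193 - 1.86242 = 0.45951 ≈ 0.4595 bits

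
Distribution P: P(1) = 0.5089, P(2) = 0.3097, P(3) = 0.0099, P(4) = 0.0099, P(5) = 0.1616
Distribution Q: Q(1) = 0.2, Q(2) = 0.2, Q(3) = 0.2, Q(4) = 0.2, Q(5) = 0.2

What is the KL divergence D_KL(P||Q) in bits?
0.7455 bits

D_KL(P||Q) = Σ P(x) log₂(P(x)/Q(x))

Computing term by term:
  P(1)·log₂(P(1)/Q(1)) = 0.5089·log₂(0.5089/0.2) = 0.68568
  P(2)·log₂(P(2)/Q(2)) = 0.3097·log₂(0.3097/0.2) = 0.19538
  P(3)·log₂(P(3)/Q(3)) = 0.0099·log₂(0.0099/0.2) = -0.04293
  P(4)·log₂(P(4)/Q(4)) = 0.0099·log₂(0.0099/0.2) = -0.04293
  P(5)·log₂(P(5)/Q(5)) = 0.1616·log₂(0.1616/0.2) = -0.04970

D_KL(P||Q) = 0.68568 + 0.19538 - 0.04293 - 0.04293 - 0.04970 = 0.74550 ≈ 0.7455 bits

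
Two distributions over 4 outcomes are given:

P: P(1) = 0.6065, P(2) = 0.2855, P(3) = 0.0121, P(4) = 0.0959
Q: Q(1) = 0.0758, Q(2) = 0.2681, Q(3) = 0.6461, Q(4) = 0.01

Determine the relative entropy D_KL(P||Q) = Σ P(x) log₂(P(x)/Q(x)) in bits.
2.0889 bits

D_KL(P||Q) = Σ P(x) log₂(P(x)/Q(x))

Computing term by term:
  P(1)·log₂(P(1)/Q(1)) = 0.6065·log₂(0.6065/0.0758) = 1.81964
  P(2)·log₂(P(2)/Q(2)) = 0.2855·log₂(0.2855/0.2681) = 0.02590
  P(3)·log₂(P(3)/Q(3)) = 0.0121·log₂(0.0121/0.6461) = -0.06944
  P(4)·log₂(P(4)/Q(4)) = 0.0959·log₂(0.0959/0.01) = 0.31278

D_KL(P||Q) = 1.81964 + 0.02590 - 0.06944 + 0.31278 = 2.08888 ≈ 2.0889 bits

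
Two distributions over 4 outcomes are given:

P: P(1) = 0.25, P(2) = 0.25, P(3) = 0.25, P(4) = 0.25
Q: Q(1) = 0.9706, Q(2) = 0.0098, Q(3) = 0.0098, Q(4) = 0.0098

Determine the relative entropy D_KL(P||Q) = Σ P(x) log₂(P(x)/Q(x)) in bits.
3.0155 bits

D_KL(P||Q) = Σ P(x) log₂(P(x)/Q(x))

Computing term by term:
  P(1)·log₂(P(1)/Q(1)) = 0.25·log₂(0.25/0.9706) = -0.48924
  P(2)·log₂(P(2)/Q(2)) = 0.25·log₂(0.25/0.0098) = 1.16825
  P(3)·log₂(P(3)/Q(3)) = 0.25·log₂(0.25/0.0098) = 1.16825
  P(4)·log₂(P(4)/Q(4)) = 0.25·log₂(0.25/0.0098) = 1.16825

D_KL(P||Q) = -0.48924 + 1.16825 + 1.16825 + 1.16825 = 3.01551 ≈ 3.0155 bits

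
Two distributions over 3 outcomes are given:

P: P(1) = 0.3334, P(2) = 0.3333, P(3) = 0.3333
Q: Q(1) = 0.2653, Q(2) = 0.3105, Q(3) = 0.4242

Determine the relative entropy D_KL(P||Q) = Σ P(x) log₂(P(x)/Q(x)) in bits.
0.0280 bits

D_KL(P||Q) = Σ P(x) log₂(P(x)/Q(x))

Computing term by term:
  P(1)·log₂(P(1)/Q(1)) = 0.3334·log₂(0.3334/0.2653) = 0.10990
  P(2)·log₂(P(2)/Q(2)) = 0.3333·log₂(0.3333/0.3105) = 0.03407
  P(3)·log₂(P(3)/Q(3)) = 0.3333·log₂(0.3333/0.4242) = -0.11596

D_KL(P||Q) = 0.10990 + 0.03407 - 0.11596 = 0.02801 ≈ 0.0280 bits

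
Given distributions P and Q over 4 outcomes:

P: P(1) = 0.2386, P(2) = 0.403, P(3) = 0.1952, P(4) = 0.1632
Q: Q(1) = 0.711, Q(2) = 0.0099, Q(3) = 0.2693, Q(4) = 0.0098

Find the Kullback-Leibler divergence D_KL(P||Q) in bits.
2.3507 bits

D_KL(P||Q) = Σ P(x) log₂(P(x)/Q(x))

Computing term by term:
  P(1)·log₂(P(1)/Q(1)) = 0.2386·log₂(0.2386/0.711) = -0.37586
  P(2)·log₂(P(2)/Q(2)) = 0.403·log₂(0.403/0.0099) = 2.15492
  P(3)·log₂(P(3)/Q(3)) = 0.1952·log₂(0.1952/0.2693) = -0.09062
  P(4)·log₂(P(4)/Q(4)) = 0.1632·log₂(0.1632/0.0098) = 0.66222

D_KL(P||Q) = -0.37586 + 2.15492 - 0.09062 + 0.66222 = 2.35066 ≈ 2.3507 bits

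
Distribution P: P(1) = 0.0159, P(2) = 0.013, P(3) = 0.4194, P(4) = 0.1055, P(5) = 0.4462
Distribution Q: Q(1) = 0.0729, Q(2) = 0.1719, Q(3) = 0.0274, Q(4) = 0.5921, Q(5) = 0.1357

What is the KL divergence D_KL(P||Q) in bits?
2.0711 bits

D_KL(P||Q) = Σ P(x) log₂(P(x)/Q(x))

Computing term by term:
  P(1)·log₂(P(1)/Q(1)) = 0.0159·log₂(0.0159/0.0729) = -0.03493
  P(2)·log₂(P(2)/Q(2)) = 0.013·log₂(0.013/0.1719) = -0.04842
  P(3)·log₂(P(3)/Q(3)) = 0.4194·log₂(0.4194/0.0274) = 1.65079
  P(4)·log₂(P(4)/Q(4)) = 0.1055·log₂(0.1055/0.5921) = -0.26255
  P(5)·log₂(P(5)/Q(5)) = 0.4462·log₂(0.4462/0.1357) = 0.76625

D_KL(P||Q) = -0.03493 - 0.04842 + 1.65079 - 0.26255 + 0.76625 = 2.07114 ≈ 2.0711 bits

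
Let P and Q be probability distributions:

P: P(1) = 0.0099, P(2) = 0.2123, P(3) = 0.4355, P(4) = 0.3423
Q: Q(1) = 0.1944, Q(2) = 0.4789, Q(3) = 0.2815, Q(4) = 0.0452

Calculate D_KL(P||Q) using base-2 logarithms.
0.9823 bits

D_KL(P||Q) = Σ P(x) log₂(P(x)/Q(x))

Computing term by term:
  P(1)·log₂(P(1)/Q(1)) = 0.0099·log₂(0.0099/0.1944) = -0.04253
  P(2)·log₂(P(2)/Q(2)) = 0.2123·log₂(0.2123/0.4789) = -0.24916
  P(3)·log₂(P(3)/Q(3)) = 0.4355·log₂(0.4355/0.2815) = 0.27416
  P(4)·log₂(P(4)/Q(4)) = 0.3423·log₂(0.3423/0.0452) = 0.99981

D_KL(P||Q) = -0.04253 - 0.24916 + 0.27416 + 0.99981 = 0.98228 ≈ 0.9823 bits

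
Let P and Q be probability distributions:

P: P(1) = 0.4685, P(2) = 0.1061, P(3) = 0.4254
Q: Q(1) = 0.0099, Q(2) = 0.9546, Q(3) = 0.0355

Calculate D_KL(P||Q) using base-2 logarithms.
3.7949 bits

D_KL(P||Q) = Σ P(x) log₂(P(x)/Q(x))

Computing term by term:
  P(1)·log₂(P(1)/Q(1)) = 0.4685·log₂(0.4685/0.0099) = 2.60696
  P(2)·log₂(P(2)/Q(2)) = 0.1061·log₂(0.1061/0.9546) = -0.33628
  P(3)·log₂(P(3)/Q(3)) = 0.4254·log₂(0.4254/0.0355) = 1.52418

D_KL(P||Q) = 2.60696 - 0.33628 + 1.52418 = 3.79486 ≈ 3.7949 bits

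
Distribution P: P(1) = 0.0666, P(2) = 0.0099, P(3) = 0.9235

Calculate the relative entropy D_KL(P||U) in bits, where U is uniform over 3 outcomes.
1.1527 bits

U(i) = 1/3 for all i

D_KL(P||U) = Σ P(x) log₂(P(x) / (1/3))
           = Σ P(x) log₂(P(x)) + log₂(3)
           = log₂(3) - H(P)

H(P) = -Σ P(x) log₂(P(x)):
  -P(1)·log₂(P(1)) = -(0.0666)·log₂(0.0666) = 0.26030
  -P(2)·log₂(P(2)) = -(0.0099)·log₂(0.0099) = 0.06592
  -P(3)·log₂(P(3)) = -(0.9235)·log₂(0.9235) = 0.10603
H(P) = 0.26030 + 0.06592 + 0.10603 = 0.43225 bits

log₂(3) = 1.58496 bits

D_KL(P||U) = 1.58496 - 0.43225 = 1.15271 ≈ 1.1527 bits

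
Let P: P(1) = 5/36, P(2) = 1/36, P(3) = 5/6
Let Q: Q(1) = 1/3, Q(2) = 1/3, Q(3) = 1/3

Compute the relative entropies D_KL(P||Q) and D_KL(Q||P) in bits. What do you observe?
D_KL(P||Q) = 0.8266 bits, D_KL(Q||P) = 1.1754 bits. The two directions give different values (D_KL(Q||P) exceeds D_KL(P||Q) by 0.3488 bits): KL divergence is asymmetric.

D_KL(P||Q) = Σ P(x) log₂(P(x)/Q(x))

Computing term by term:
  P(1)·log₂(P(1)/Q(1)) = (5/36)·log₂((5/36)/(1/3)) = -0.17542
  P(2)·log₂(P(2)/Q(2)) = (1/36)·log₂((1/36)/(1/3)) = -0.09958
  P(3)·log₂(P(3)/Q(3)) = (5/6)·log₂((5/6)/(1/3)) = 1.10161

D_KL(P||Q) = -0.17542 - 0.09958 + 1.10161 = 0.82661 ≈ 0.8266 bits

D_KL(Q||P) = Σ Q(x) log₂(Q(x)/P(x))

Computing term by term:
  Q(1)·log₂(Q(1)/P(1)) = (1/3)·log₂((1/3)/(5/36)) = 0.42101
  Q(2)·log₂(Q(2)/P(2)) = (1/3)·log₂((1/3)/(1/36)) = 1.19499
  Q(3)·log₂(Q(3)/P(3)) = (1/3)·log₂((1/3)/(5/6)) = -0.44064

D_KL(Q||P) = 0.42101 + 1.19499 - 0.44064 = 1.17536 ≈ 1.1754 bits

These are NOT equal (difference: 0.3488 bits). KL divergence is asymmetric: D_KL(P||Q) ≠ D_KL(Q||P) in general.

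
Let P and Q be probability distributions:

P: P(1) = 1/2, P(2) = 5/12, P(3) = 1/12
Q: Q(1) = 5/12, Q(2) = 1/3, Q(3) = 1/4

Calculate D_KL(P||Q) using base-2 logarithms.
0.1336 bits

D_KL(P||Q) = Σ P(x) log₂(P(x)/Q(x))

Computing term by term:
  P(1)·log₂(P(1)/Q(1)) = (1/2)·log₂((1/2)/(5/12)) = 0.13152
  P(2)·log₂(P(2)/Q(2)) = (5/12)·log₂((5/12)/(1/3)) = 0.13414
  P(3)·log₂(P(3)/Q(3)) = (1/12)·log₂((1/12)/(1/4)) = -0.13208

D_KL(P||Q) = 0.13152 + 0.13414 - 0.13208 = 0.13358 ≈ 0.1336 bits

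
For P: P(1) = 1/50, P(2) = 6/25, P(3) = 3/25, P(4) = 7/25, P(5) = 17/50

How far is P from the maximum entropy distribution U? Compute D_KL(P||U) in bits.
0.3045 bits

U(i) = 1/5 for all i

D_KL(P||U) = Σ P(x) log₂(P(x) / (1/5))
           = Σ P(x) log₂(P(x)) + log₂(5)
           = log₂(5) - H(P)

H(P) = -Σ P(x) log₂(P(x)):
  -P(1)·log₂(P(1)) = -(1/50)·log₂(1/50) = 0.11288
  -P(2)·log₂(P(2)) = -(6/25)·log₂(6/25) = 0.49413
  -P(3)·log₂(P(3)) = -(3/25)·log₂(3/25) = 0.36707
  -P(4)·log₂(P(4)) = -(7/25)·log₂(7/25) = 0.51422
  -P(5)·log₂(P(5)) = -(17/50)·log₂(17/50) = 0.52917
H(P) = 0.11288 + 0.49413 + 0.36707 + 0.51422 + 0.52917 = 2.01747 bits

log₂(5) = 2.32193 bits

D_KL(P||U) = 2.32193 - 2.01747 = 0.30446 ≈ 0.3045 bits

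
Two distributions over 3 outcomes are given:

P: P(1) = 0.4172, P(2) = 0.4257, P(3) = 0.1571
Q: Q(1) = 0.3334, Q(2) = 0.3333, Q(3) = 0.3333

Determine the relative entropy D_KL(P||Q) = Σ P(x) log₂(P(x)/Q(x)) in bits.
0.1148 bits

D_KL(P||Q) = Σ P(x) log₂(P(x)/Q(x))

Computing term by term:
  P(1)·log₂(P(1)/Q(1)) = 0.4172·log₂(0.4172/0.3334) = 0.13496
  P(2)·log₂(P(2)/Q(2)) = 0.4257·log₂(0.4257/0.3333) = 0.15028
  P(3)·log₂(P(3)/Q(3)) = 0.1571·log₂(0.1571/0.3333) = -0.17048

D_KL(P||Q) = 0.13496 + 0.15028 - 0.17048 = 0.11476 ≈ 0.1148 bits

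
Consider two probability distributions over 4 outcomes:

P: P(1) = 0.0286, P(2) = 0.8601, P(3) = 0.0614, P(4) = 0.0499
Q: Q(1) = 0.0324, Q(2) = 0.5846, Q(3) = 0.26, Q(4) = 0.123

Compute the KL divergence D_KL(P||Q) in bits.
0.2812 bits

D_KL(P||Q) = Σ P(x) log₂(P(x)/Q(x))

Computing term by term:
  P(1)·log₂(P(1)/Q(1)) = 0.0286·log₂(0.0286/0.0324) = -0.00515
  P(2)·log₂(P(2)/Q(2)) = 0.8601·log₂(0.8601/0.5846) = 0.47912
  P(3)·log₂(P(3)/Q(3)) = 0.0614·log₂(0.0614/0.26) = -0.12785
  P(4)·log₂(P(4)/Q(4)) = 0.0499·log₂(0.0499/0.123) = -0.06495

D_KL(P||Q) = -0.00515 + 0.47912 - 0.12785 - 0.06495 = 0.28117 ≈ 0.2812 bits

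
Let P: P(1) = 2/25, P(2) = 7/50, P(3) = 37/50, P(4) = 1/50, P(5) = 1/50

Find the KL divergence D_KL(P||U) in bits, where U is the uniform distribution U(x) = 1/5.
1.0861 bits

U(i) = 1/5 for all i

D_KL(P||U) = Σ P(x) log₂(P(x) / (1/5))
           = Σ P(x) log₂(P(x)) + log₂(5)
           = log₂(5) - H(P)

H(P) = -Σ P(x) log₂(P(x)):
  -P(1)·log₂(P(1)) = -(2/25)·log₂(2/25) = 0.29151
  -P(2)·log₂(P(2)) = -(7/50)·log₂(7/50) = 0.39711
  -P(3)·log₂(P(3)) = -(37/50)·log₂(37/50) = 0.32146
  -P(4)·log₂(P(4)) = -(1/50)·log₂(1/50) = 0.11288
  -P(5)·log₂(P(5)) = -(1/50)·log₂(1/50) = 0.11288
H(P) = 0.29151 + 0.39711 + 0.32146 + 0.11288 + 0.11288 = 1.23584 bits

log₂(5) = 2.32193 bits

D_KL(P||U) = 2.32193 - 1.23584 = 1.08609 ≈ 1.0861 bits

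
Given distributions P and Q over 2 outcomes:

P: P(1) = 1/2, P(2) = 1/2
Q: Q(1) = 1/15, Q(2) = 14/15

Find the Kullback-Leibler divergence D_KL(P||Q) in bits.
1.0032 bits

D_KL(P||Q) = Σ P(x) log₂(P(x)/Q(x))

Computing term by term:
  P(1)·log₂(P(1)/Q(1)) = (1/2)·log₂((1/2)/(1/15)) = 1.45345
  P(2)·log₂(P(2)/Q(2)) = (1/2)·log₂((1/2)/(14/15)) = -0.45023

D_KL(P||Q) = 1.45345 - 0.45023 = 1.00322 ≈ 1.0032 bits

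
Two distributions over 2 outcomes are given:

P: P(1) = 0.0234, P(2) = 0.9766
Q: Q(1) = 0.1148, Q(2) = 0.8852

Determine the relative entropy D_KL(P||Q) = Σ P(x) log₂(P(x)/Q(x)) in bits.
0.0848 bits

D_KL(P||Q) = Σ P(x) log₂(P(x)/Q(x))

Computing term by term:
  P(1)·log₂(P(1)/Q(1)) = 0.0234·log₂(0.0234/0.1148) = -0.05369
  P(2)·log₂(P(2)/Q(2)) = 0.9766·log₂(0.9766/0.8852) = 0.13845

D_KL(P||Q) = -0.05369 + 0.13845 = 0.08476 ≈ 0.0848 bits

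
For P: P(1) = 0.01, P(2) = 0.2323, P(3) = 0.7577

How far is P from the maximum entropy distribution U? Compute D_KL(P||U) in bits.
0.7260 bits

U(i) = 1/3 for all i

D_KL(P||U) = Σ P(x) log₂(P(x) / (1/3))
           = Σ P(x) log₂(P(x)) + log₂(3)
           = log₂(3) - H(P)

H(P) = -Σ P(x) log₂(P(x)):
  -P(1)·log₂(P(1)) = -(0.01)·log₂(0.01) = 0.06644
  -P(2)·log₂(P(2)) = -(0.2323)·log₂(0.2323) = 0.48921
  -P(3)·log₂(P(3)) = -(0.7577)·log₂(0.7577) = 0.30331
H(P) = 0.06644 + 0.48921 + 0.30331 = 0.85896 bits

log₂(3) = 1.58496 bits

D_KL(P||U) = 1.58496 - 0.85896 = 0.72600 ≈ 0.7260 bits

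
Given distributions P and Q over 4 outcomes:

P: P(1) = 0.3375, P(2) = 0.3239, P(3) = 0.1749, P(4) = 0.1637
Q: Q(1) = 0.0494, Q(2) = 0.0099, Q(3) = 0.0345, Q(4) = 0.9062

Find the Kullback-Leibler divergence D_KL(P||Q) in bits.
2.5710 bits

D_KL(P||Q) = Σ P(x) log₂(P(x)/Q(x))

Computing term by term:
  P(1)·log₂(P(1)/Q(1)) = 0.3375·log₂(0.3375/0.0494) = 0.93565
  P(2)·log₂(P(2)/Q(2)) = 0.3239·log₂(0.3239/0.0099) = 1.62986
  P(3)·log₂(P(3)/Q(3)) = 0.1749·log₂(0.1749/0.0345) = 0.40959
  P(4)·log₂(P(4)/Q(4)) = 0.1637·log₂(0.1637/0.9062) = -0.40414

D_KL(P||Q) = 0.93565 + 1.62986 + 0.40959 - 0.40414 = 2.57096 ≈ 2.5710 bits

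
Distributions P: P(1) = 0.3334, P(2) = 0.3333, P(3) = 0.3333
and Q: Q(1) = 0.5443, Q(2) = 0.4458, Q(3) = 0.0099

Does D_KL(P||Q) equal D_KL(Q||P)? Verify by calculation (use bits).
D_KL(P||Q) = 1.3153 bits, D_KL(Q||P) = 0.5217 bits. No — D_KL(P||Q) ≠ D_KL(Q||P) for this pair.

D_KL(P||Q) = Σ P(x) log₂(P(x)/Q(x))

Computing term by term:
  P(1)·log₂(P(1)/Q(1)) = 0.3334·log₂(0.3334/0.5443) = -0.23576
  P(2)·log₂(P(2)/Q(2)) = 0.3333·log₂(0.3333/0.4458) = -0.13984
  P(3)·log₂(P(3)/Q(3)) = 0.3333·log₂(0.3333/0.0099) = 1.69091

D_KL(P||Q) = -0.23576 - 0.13984 + 1.69091 = 1.31531 ≈ 1.3153 bits

D_KL(Q||P) = Σ Q(x) log₂(Q(x)/P(x))

Computing term by term:
  Q(1)·log₂(Q(1)/P(1)) = 0.5443·log₂(0.5443/0.3334) = 0.38490
  Q(2)·log₂(Q(2)/P(2)) = 0.4458·log₂(0.4458/0.3333) = 0.18705
  Q(3)·log₂(Q(3)/P(3)) = 0.0099·log₂(0.0099/0.3333) = -0.05023

D_KL(Q||P) = 0.38490 + 0.18705 - 0.05023 = 0.52172 ≈ 0.5217 bits

These are NOT equal (difference: 0.7936 bits). KL divergence is asymmetric: D_KL(P||Q) ≠ D_KL(Q||P) in general.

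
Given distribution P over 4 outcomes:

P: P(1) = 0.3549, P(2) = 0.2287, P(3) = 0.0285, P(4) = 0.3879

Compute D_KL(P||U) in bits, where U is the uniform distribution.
0.3066 bits

U(i) = 1/4 for all i

D_KL(P||U) = Σ P(x) log₂(P(x) / (1/4))
           = Σ P(x) log₂(P(x)) + log₂(4)
           = log₂(4) - H(P)

H(P) = -Σ P(x) log₂(P(x)):
  -P(1)·log₂(P(1)) = -(0.3549)·log₂(0.3549) = 0.53040
  -P(2)·log₂(P(2)) = -(0.2287)·log₂(0.2287) = 0.48678
  -P(3)·log₂(P(3)) = -(0.0285)·log₂(0.0285) = 0.14629
  -P(4)·log₂(P(4)) = -(0.3879)·log₂(0.3879) = 0.52997
H(P) = 0.53040 + 0.48678 + 0.14629 + 0.52997 = 1.69344 bits

log₂(4) = 2.00000 bits

D_KL(P||U) = 2.00000 - 1.69344 = 0.30656 ≈ 0.3066 bits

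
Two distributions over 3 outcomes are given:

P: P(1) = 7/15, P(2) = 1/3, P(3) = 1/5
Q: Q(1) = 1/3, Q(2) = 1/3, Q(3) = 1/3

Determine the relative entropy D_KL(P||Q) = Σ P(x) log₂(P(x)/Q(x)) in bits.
0.0791 bits

D_KL(P||Q) = Σ P(x) log₂(P(x)/Q(x))

Computing term by term:
  P(1)·log₂(P(1)/Q(1)) = (7/15)·log₂((7/15)/(1/3)) = 0.22653
  P(2)·log₂(P(2)/Q(2)) = (1/3)·log₂((1/3)/(1/3)) = 0.00000
  P(3)·log₂(P(3)/Q(3)) = (1/5)·log₂((1/5)/(1/3)) = -0.14739

D_KL(P||Q) = 0.22653 + 0.00000 - 0.14739 = 0.07914 ≈ 0.0791 bits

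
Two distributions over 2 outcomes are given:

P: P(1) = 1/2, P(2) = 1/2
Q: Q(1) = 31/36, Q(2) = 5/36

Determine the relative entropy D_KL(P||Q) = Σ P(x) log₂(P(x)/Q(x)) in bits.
0.5319 bits

D_KL(P||Q) = Σ P(x) log₂(P(x)/Q(x))

Computing term by term:
  P(1)·log₂(P(1)/Q(1)) = (1/2)·log₂((1/2)/(31/36)) = -0.39214
  P(2)·log₂(P(2)/Q(2)) = (1/2)·log₂((1/2)/(5/36)) = 0.92400

D_KL(P||Q) = -0.39214 + 0.92400 = 0.53186 ≈ 0.5319 bits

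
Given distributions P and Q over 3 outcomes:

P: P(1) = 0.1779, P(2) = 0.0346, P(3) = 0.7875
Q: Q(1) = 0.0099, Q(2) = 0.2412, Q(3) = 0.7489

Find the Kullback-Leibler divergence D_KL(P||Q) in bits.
0.7016 bits

D_KL(P||Q) = Σ P(x) log₂(P(x)/Q(x))

Computing term by term:
  P(1)·log₂(P(1)/Q(1)) = 0.1779·log₂(0.1779/0.0099) = 0.74140
  P(2)·log₂(P(2)/Q(2)) = 0.0346·log₂(0.0346/0.2412) = -0.09693
  P(3)·log₂(P(3)/Q(3)) = 0.7875·log₂(0.7875/0.7489) = 0.05710

D_KL(P||Q) = 0.74140 - 0.09693 + 0.05710 = 0.70157 ≈ 0.7016 bits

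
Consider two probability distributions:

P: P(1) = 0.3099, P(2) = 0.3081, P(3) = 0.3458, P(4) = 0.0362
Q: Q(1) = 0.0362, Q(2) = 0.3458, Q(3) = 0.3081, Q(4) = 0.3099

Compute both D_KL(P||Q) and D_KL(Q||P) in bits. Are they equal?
D_KL(P||Q) = 0.8541 bits, D_KL(Q||P) = 0.8541 bits. Yes, in this case they are equal (although KL divergence is not symmetric in general).

D_KL(P||Q) = Σ P(x) log₂(P(x)/Q(x))

Computing term by term:
  P(1)·log₂(P(1)/Q(1)) = 0.3099·log₂(0.3099/0.0362) = 0.95999
  P(2)·log₂(P(2)/Q(2)) = 0.3081·log₂(0.3081/0.3458) = -0.05131
  P(3)·log₂(P(3)/Q(3)) = 0.3458·log₂(0.3458/0.3081) = 0.05759
  P(4)·log₂(P(4)/Q(4)) = 0.0362·log₂(0.0362/0.3099) = -0.11214

D_KL(P||Q) = 0.95999 - 0.05131 + 0.05759 - 0.11214 = 0.85413 ≈ 0.8541 bits

D_KL(Q||P) = Σ Q(x) log₂(Q(x)/P(x))

Computing term by term:
  Q(1)·log₂(Q(1)/P(1)) = 0.0362·log₂(0.0362/0.3099) = -0.11214
  Q(2)·log₂(Q(2)/P(2)) = 0.3458·log₂(0.3458/0.3081) = 0.05759
  Q(3)·log₂(Q(3)/P(3)) = 0.3081·log₂(0.3081/0.3458) = -0.05131
  Q(4)·log₂(Q(4)/P(4)) = 0.3099·log₂(0.3099/0.0362) = 0.95999

D_KL(Q||P) = -0.11214 + 0.05759 - 0.05131 + 0.95999 = 0.85413 ≈ 0.8541 bits

These ARE equal here. Q is P with outcomes relabeled (Q(1) = P(4), Q(2) = P(3), Q(3) = P(2), Q(4) = P(1)) by a relabeling that is its own inverse, so the two sums contain exactly the same terms in a different order. This is a special case — KL divergence is not symmetric in general: D_KL(P||Q) ≠ D_KL(Q||P) for most P, Q.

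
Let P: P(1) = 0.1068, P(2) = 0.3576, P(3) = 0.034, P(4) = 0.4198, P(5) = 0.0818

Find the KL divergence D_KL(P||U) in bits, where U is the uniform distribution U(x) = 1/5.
0.4598 bits

U(i) = 1/5 for all i

D_KL(P||U) = Σ P(x) log₂(P(x) / (1/5))
           = Σ P(x) log₂(P(x)) + log₂(5)
           = log₂(5) - H(P)

H(P) = -Σ P(x) log₂(P(x)):
  -P(1)·log₂(P(1)) = -(0.1068)·log₂(0.1068) = 0.34465
  -P(2)·log₂(P(2)) = -(0.3576)·log₂(0.3576) = 0.53053
  -P(3)·log₂(P(3)) = -(0.034)·log₂(0.034) = 0.16586
  -P(4)·log₂(P(4)) = -(0.4198)·log₂(0.4198) = 0.52568
  -P(5)·log₂(P(5)) = -(0.0818)·log₂(0.0818) = 0.29544
H(P) = 0.34465 + 0.53053 + 0.16586 + 0.52568 + 0.29544 = 1.86216 bits

log₂(5) = 2.32193 bits

D_KL(P||U) = 2.32193 - 1.86216 = 0.45977 ≈ 0.4598 bits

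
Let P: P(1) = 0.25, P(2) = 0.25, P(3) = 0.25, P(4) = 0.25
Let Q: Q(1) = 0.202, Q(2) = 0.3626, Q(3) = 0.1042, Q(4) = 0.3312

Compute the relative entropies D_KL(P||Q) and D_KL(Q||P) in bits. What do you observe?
D_KL(P||Q) = 0.1570 bits, D_KL(Q||P) = 0.1352 bits. The two directions give different values (D_KL(P||Q) exceeds D_KL(Q||P) by 0.0218 bits): KL divergence is asymmetric.

D_KL(P||Q) = Σ P(x) log₂(P(x)/Q(x))

Computing term by term:
  P(1)·log₂(P(1)/Q(1)) = 0.25·log₂(0.25/0.202) = 0.07689
  P(2)·log₂(P(2)/Q(2)) = 0.25·log₂(0.25/0.3626) = -0.13411
  P(3)·log₂(P(3)/Q(3)) = 0.25·log₂(0.25/0.1042) = 0.31564
  P(4)·log₂(P(4)/Q(4)) = 0.25·log₂(0.25/0.3312) = -0.10144

D_KL(P||Q) = 0.07689 - 0.13411 + 0.31564 - 0.10144 = 0.15698 ≈ 0.1570 bits

D_KL(Q||P) = Σ Q(x) log₂(Q(x)/P(x))

Computing term by term:
  Q(1)·log₂(Q(1)/P(1)) = 0.202·log₂(0.202/0.25) = -0.06213
  Q(2)·log₂(Q(2)/P(2)) = 0.3626·log₂(0.3626/0.25) = 0.19452
  Q(3)·log₂(Q(3)/P(3)) = 0.1042·log₂(0.1042/0.25) = -0.13156
  Q(4)·log₂(Q(4)/P(4)) = 0.3312·log₂(0.3312/0.25) = 0.13439

D_KL(Q||P) = -0.06213 + 0.19452 - 0.13156 + 0.13439 = 0.13522 ≈ 0.1352 bits

These are NOT equal (difference: 0.0218 bits). KL divergence is asymmetric: D_KL(P||Q) ≠ D_KL(Q||P) in general.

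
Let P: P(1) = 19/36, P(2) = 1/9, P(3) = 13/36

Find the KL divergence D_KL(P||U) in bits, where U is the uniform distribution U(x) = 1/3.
0.2155 bits

U(i) = 1/3 for all i

D_KL(P||U) = Σ P(x) log₂(P(x) / (1/3))
           = Σ P(x) log₂(P(x)) + log₂(3)
           = log₂(3) - H(P)

H(P) = -Σ P(x) log₂(P(x)):
  -P(1)·log₂(P(1)) = -(19/36)·log₂(19/36) = 0.48661
  -P(2)·log₂(P(2)) = -(1/9)·log₂(1/9) = 0.35221
  -P(3)·log₂(P(3)) = -(13/36)·log₂(13/36) = 0.53065
H(P) = 0.48661 + 0.35221 + 0.53065 = 1.36947 bits

log₂(3) = 1.58496 bits

D_KL(P||U) = 1.58496 - 1.36947 = 0.21549 ≈ 0.2155 bits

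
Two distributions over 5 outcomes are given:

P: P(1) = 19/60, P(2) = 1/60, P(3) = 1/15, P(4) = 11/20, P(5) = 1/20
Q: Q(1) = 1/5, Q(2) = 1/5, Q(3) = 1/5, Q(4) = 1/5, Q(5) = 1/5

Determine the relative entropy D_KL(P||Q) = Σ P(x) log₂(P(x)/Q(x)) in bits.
0.7472 bits

D_KL(P||Q) = Σ P(x) log₂(P(x)/Q(x))

Computing term by term:
  P(1)·log₂(P(1)/Q(1)) = (19/60)·log₂((19/60)/(1/5)) = 0.20994
  P(2)·log₂(P(2)/Q(2)) = (1/60)·log₂((1/60)/(1/5)) = -0.05975
  P(3)·log₂(P(3)/Q(3)) = (1/15)·log₂((1/15)/(1/5)) = -0.10566
  P(4)·log₂(P(4)/Q(4)) = (11/20)·log₂((11/20)/(1/5)) = 0.80269
  P(5)·log₂(P(5)/Q(5)) = (1/20)·log₂((1/20)/(1/5)) = -0.10000

D_KL(P||Q) = 0.20994 - 0.05975 - 0.10566 + 0.80269 - 0.10000 = 0.74722 ≈ 0.7472 bits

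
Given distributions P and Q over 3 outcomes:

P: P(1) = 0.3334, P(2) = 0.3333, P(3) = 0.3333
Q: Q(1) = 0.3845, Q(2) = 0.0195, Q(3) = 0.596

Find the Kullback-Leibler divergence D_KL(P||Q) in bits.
1.0169 bits

D_KL(P||Q) = Σ P(x) log₂(P(x)/Q(x))

Computing term by term:
  P(1)·log₂(P(1)/Q(1)) = 0.3334·log₂(0.3334/0.3845) = -0.06859
  P(2)·log₂(P(2)/Q(2)) = 0.3333·log₂(0.3333/0.0195) = 1.36496
  P(3)·log₂(P(3)/Q(3)) = 0.3333·log₂(0.3333/0.596) = -0.27947

D_KL(P||Q) = -0.06859 + 1.36496 - 0.27947 = 1.01690 ≈ 1.0169 bits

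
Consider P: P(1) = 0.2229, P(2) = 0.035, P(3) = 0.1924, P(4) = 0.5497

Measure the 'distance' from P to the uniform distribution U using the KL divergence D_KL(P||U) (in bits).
0.4160 bits

U(i) = 1/4 for all i

D_KL(P||U) = Σ P(x) log₂(P(x) / (1/4))
           = Σ P(x) log₂(P(x)) + log₂(4)
           = log₂(4) - H(P)

H(P) = -Σ P(x) log₂(P(x)):
  -P(1)·log₂(P(1)) = -(0.2229)·log₂(0.2229) = 0.48270
  -P(2)·log₂(P(2)) = -(0.035)·log₂(0.035) = 0.16928
  -P(3)·log₂(P(3)) = -(0.1924)·log₂(0.1924) = 0.45749
  -P(4)·log₂(P(4)) = -(0.5497)·log₂(0.5497) = 0.47455
H(P) = 0.48270 + 0.16928 + 0.45749 + 0.47455 = 1.58402 bits

log₂(4) = 2.00000 bits

D_KL(P||U) = 2.00000 - 1.58402 = 0.41598 ≈ 0.4160 bits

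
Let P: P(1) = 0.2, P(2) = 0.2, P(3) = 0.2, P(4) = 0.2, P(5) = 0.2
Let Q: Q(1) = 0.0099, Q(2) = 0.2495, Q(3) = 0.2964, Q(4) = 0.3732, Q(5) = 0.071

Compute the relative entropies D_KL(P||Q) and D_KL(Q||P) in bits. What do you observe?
D_KL(P||Q) = 0.8088 bits, D_KL(Q||P) = 0.4347 bits. The two directions give different values (D_KL(P||Q) exceeds D_KL(Q||P) by 0.3741 bits): KL divergence is asymmetric.

D_KL(P||Q) = Σ P(x) log₂(P(x)/Q(x))

Computing term by term:
  P(1)·log₂(P(1)/Q(1)) = 0.2·log₂(0.2/0.0099) = 0.86729
  P(2)·log₂(P(2)/Q(2)) = 0.2·log₂(0.2/0.2495) = -0.06381
  P(3)·log₂(P(3)/Q(3)) = 0.2·log₂(0.2/0.2964) = -0.11351
  P(4)·log₂(P(4)/Q(4)) = 0.2·log₂(0.2/0.3732) = -0.17999
  P(5)·log₂(P(5)/Q(5)) = 0.2·log₂(0.2/0.071) = 0.29882

D_KL(P||Q) = 0.86729 - 0.06381 - 0.11351 - 0.17999 + 0.29882 = 0.80880 ≈ 0.8088 bits

D_KL(Q||P) = Σ Q(x) log₂(Q(x)/P(x))

Computing term by term:
  Q(1)·log₂(Q(1)/P(1)) = 0.0099·log₂(0.0099/0.2) = -0.04293
  Q(2)·log₂(Q(2)/P(2)) = 0.2495·log₂(0.2495/0.2) = 0.07960
  Q(3)·log₂(Q(3)/P(3)) = 0.2964·log₂(0.2964/0.2) = 0.16822
  Q(4)·log₂(Q(4)/P(4)) = 0.3732·log₂(0.3732/0.2) = 0.33586
  Q(5)·log₂(Q(5)/P(5)) = 0.071·log₂(0.071/0.2) = -0.10608

D_KL(Q||P) = -0.04293 + 0.07960 + 0.16822 + 0.33586 - 0.10608 = 0.43467 ≈ 0.4347 bits

These are NOT equal (difference: 0.3741 bits). KL divergence is asymmetric: D_KL(P||Q) ≠ D_KL(Q||P) in general.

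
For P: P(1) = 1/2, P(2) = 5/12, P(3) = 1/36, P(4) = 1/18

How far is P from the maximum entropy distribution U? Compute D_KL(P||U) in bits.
0.5985 bits

U(i) = 1/4 for all i

D_KL(P||U) = Σ P(x) log₂(P(x) / (1/4))
           = Σ P(x) log₂(P(x)) + log₂(4)
           = log₂(4) - H(P)

H(P) = -Σ P(x) log₂(P(x)):
  -P(1)·log₂(P(1)) = -(1/2)·log₂(1/2) = 0.50000
  -P(2)·log₂(P(2)) = -(5/12)·log₂(5/12) = 0.52626
  -P(3)·log₂(P(3)) = -(1/36)·log₂(1/36) = 0.14361
  -P(4)·log₂(P(4)) = -(1/18)·log₂(1/18) = 0.23166
H(P) = 0.50000 + 0.52626 + 0.14361 + 0.23166 = 1.40153 bits

log₂(4) = 2.00000 bits

D_KL(P||U) = 2.00000 - 1.40153 = 0.59847 ≈ 0.5985 bits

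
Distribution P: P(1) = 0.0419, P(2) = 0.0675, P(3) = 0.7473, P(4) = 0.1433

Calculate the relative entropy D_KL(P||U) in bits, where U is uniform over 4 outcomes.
0.8300 bits

U(i) = 1/4 for all i

D_KL(P||U) = Σ P(x) log₂(P(x) / (1/4))
           = Σ P(x) log₂(P(x)) + log₂(4)
           = log₂(4) - H(P)

H(P) = -Σ P(x) log₂(P(x)):
  -P(1)·log₂(P(1)) = -(0.0419)·log₂(0.0419) = 0.19177
  -P(2)·log₂(P(2)) = -(0.0675)·log₂(0.0675) = 0.26251
  -P(3)·log₂(P(3)) = -(0.7473)·log₂(0.7473) = 0.31405
  -P(4)·log₂(P(4)) = -(0.1433)·log₂(0.1433) = 0.40165
H(P) = 0.19177 + 0.26251 + 0.31405 + 0.40165 = 1.16998 bits

log₂(4) = 2.00000 bits

D_KL(P||U) = 2.00000 - 1.16998 = 0.83002 ≈ 0.8300 bits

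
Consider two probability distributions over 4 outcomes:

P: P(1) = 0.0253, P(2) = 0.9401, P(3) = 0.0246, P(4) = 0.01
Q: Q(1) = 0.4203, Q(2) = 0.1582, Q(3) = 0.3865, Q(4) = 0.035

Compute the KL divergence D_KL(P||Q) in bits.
2.1987 bits

D_KL(P||Q) = Σ P(x) log₂(P(x)/Q(x))

Computing term by term:
  P(1)·log₂(P(1)/Q(1)) = 0.0253·log₂(0.0253/0.4203) = -0.10257
  P(2)·log₂(P(2)/Q(2)) = 0.9401·log₂(0.9401/0.1582) = 2.41706
  P(3)·log₂(P(3)/Q(3)) = 0.0246·log₂(0.0246/0.3865) = -0.09775
  P(4)·log₂(P(4)/Q(4)) = 0.01·log₂(0.01/0.035) = -0.01807

D_KL(P||Q) = -0.10257 + 2.41706 - 0.09775 - 0.01807 = 2.19867 ≈ 2.1987 bits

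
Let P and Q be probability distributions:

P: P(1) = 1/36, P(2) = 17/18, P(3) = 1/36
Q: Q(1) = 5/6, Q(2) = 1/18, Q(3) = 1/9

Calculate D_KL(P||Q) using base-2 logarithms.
3.6685 bits

D_KL(P||Q) = Σ P(x) log₂(P(x)/Q(x))

Computing term by term:
  P(1)·log₂(P(1)/Q(1)) = (1/36)·log₂((1/36)/(5/6)) = -0.13630
  P(2)·log₂(P(2)/Q(2)) = (17/18)·log₂((17/18)/(1/18)) = 3.86038
  P(3)·log₂(P(3)/Q(3)) = (1/36)·log₂((1/36)/(1/9)) = -0.05556

D_KL(P||Q) = -0.13630 + 3.86038 - 0.05556 = 3.66852 ≈ 3.6685 bits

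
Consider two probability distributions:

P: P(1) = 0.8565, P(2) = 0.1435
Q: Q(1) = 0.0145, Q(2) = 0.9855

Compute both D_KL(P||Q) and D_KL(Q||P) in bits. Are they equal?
D_KL(P||Q) = 4.6410 bits, D_KL(Q||P) = 2.6542 bits. No, they are not equal.

D_KL(P||Q) = Σ P(x) log₂(P(x)/Q(x))

Computing term by term:
  P(1)·log₂(P(1)/Q(1)) = 0.8565·log₂(0.8565/0.0145) = 5.03993
  P(2)·log₂(P(2)/Q(2)) = 0.1435·log₂(0.1435/0.9855) = -0.39890

D_KL(P||Q) = 5.03993 - 0.39890 = 4.64103 ≈ 4.6410 bits

D_KL(Q||P) = Σ Q(x) log₂(Q(x)/P(x))

Computing term by term:
  Q(1)·log₂(Q(1)/P(1)) = 0.0145·log₂(0.0145/0.8565) = -0.08532
  Q(2)·log₂(Q(2)/P(2)) = 0.9855·log₂(0.9855/0.1435) = 2.73950

D_KL(Q||P) = -0.08532 + 2.73950 = 2.65418 ≈ 2.6542 bits

These are NOT equal (difference: 1.9868 bits). KL divergence is asymmetric: D_KL(P||Q) ≠ D_KL(Q||P) in general.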